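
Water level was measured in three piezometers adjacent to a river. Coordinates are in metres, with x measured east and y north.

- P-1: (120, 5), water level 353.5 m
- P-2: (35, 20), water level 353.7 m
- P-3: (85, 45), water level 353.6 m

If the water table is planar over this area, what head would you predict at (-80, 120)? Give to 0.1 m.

354.0 m

Differences from P-1: to P-2 (Δx, Δy, Δh) = (-85, 15, +0.2); to P-3 = (-35, 40, +0.1).
Determinant of the coordinate differences = (-85)·40 − (-35)·15 = -2875.
∂h/∂x = [(+0.2)·40 − (+0.1)·15] / -2875 = -0.002261
∂h/∂y = [(-85)·(+0.1) − (-35)·(+0.2)] / -2875 = +0.0005217
h(-80, 120) = 353.5 + (-0.002261)·(-200) + (+0.0005217)·(115) = 353.5 +0.452 +0.060 = 354.012 m.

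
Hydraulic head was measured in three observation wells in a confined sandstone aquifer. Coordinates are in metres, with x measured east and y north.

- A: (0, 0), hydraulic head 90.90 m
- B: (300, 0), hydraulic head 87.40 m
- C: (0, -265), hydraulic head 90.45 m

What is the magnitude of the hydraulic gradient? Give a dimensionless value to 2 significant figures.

∂h/∂x = (87.40 − 90.90) / (300 − 0) = -0.01167
∂h/∂y = (90.45 − 90.90) / (-265 − 0) = +0.001698
|∇h| = √(-0.01167² + 0.001698²) = 0.01179

0.012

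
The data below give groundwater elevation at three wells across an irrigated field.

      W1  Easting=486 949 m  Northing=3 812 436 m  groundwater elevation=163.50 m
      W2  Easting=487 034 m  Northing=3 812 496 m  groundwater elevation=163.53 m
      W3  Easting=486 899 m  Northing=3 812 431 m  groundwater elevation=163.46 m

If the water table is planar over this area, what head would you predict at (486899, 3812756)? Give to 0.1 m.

163.2 m

Three-point gradient (reference W1): Δ to W2 = (85, 60, +0.03), Δ to W3 = (-50, -5, -0.04).
∂h/∂x = +0.0008738, ∂h/∂y = -0.0007379 (det = 2575).
h(486899, 3812756) = 163.50 + (+0.0008738)·(-50) + (-0.0007379)·(320) = 163.50 -0.044 -0.236 = 163.220 m.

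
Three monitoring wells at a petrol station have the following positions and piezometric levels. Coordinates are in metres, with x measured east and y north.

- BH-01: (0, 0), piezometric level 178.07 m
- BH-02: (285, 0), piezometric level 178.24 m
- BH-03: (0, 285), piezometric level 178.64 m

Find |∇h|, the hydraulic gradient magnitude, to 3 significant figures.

∂h/∂x = (178.24 − 178.07) / (285 − 0) = +0.0005965
∂h/∂y = (178.64 − 178.07) / (285 − 0) = +0.002000
|∇h| = √(0.0005965² + 0.002000²) = 0.002087

0.00209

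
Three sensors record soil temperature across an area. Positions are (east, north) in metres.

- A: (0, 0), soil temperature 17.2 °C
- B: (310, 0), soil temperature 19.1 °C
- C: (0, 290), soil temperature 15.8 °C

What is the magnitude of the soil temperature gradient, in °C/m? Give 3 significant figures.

∂T/∂x = (19.1 − 17.2) / (310 − 0) = +0.006129
∂T/∂y = (15.8 − 17.2) / (290 − 0) = -0.004828
|∇f| = √(0.006129² + -0.004828²) = 0.007802 °C/m

0.00780 °C/m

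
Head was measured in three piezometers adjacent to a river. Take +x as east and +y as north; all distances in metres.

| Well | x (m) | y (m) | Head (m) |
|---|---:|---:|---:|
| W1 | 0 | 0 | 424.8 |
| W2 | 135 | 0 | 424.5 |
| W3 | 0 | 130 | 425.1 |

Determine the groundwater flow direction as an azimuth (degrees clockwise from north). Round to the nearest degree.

136°

∂h/∂x = (424.5 − 424.8) / (135 − 0) = -0.002222
∂h/∂y = (425.1 − 424.8) / (130 − 0) = +0.002308
Flow direction (−∇h) has components (+0.002222 E, -0.002308 N).
Azimuth = atan2(E, N) = atan2(+0.002222, -0.002308) = 136.1° ≈ 136°.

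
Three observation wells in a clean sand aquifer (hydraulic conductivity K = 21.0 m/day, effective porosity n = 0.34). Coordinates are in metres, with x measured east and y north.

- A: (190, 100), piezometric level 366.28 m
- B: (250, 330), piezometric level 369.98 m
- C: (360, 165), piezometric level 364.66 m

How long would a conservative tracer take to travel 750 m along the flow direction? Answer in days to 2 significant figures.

450 days

With h = a·x + b·y + c and A as origin, the differences give:
  60·a + 230·b = +3.70
  170·a + 65·b = -1.62
Eliminate b (×65 and ×230, subtract): -35200·a = 613.100 → a = ∂h/∂x = -0.01742
Back-substitute: b = ∂h/∂y = +0.02063.
|∇h| = √(-0.01742² + 0.02063²) = 0.027
Seepage velocity v = K·i/n = 21.0 × 0.027 / 0.34 = 1.668 m/day.
t = 750 / 1.668 = 449.6 days.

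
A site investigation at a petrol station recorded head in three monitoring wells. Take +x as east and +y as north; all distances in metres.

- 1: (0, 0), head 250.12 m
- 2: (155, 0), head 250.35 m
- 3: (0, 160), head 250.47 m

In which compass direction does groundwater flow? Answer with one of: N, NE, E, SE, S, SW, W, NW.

SW

∂h/∂x = (250.35 − 250.12) / (155 − 0) = +0.001484
∂h/∂y = (250.47 − 250.12) / (160 − 0) = +0.002187
Flow = −∇h = (-0.001484 east, -0.002187 north), which points southwest.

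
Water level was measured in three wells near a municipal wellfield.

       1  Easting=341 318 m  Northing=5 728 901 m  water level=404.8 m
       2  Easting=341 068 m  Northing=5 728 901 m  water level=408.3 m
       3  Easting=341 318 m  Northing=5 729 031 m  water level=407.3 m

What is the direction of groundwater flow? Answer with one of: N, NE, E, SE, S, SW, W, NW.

∂h/∂x = (408.3 − 404.8) / (341068 − 341318) = -0.01400
∂h/∂y = (407.3 − 404.8) / (5729031 − 5728901) = +0.01923
Flow = −∇h = (+0.01400 east, -0.01923 north), which points southeast.

SE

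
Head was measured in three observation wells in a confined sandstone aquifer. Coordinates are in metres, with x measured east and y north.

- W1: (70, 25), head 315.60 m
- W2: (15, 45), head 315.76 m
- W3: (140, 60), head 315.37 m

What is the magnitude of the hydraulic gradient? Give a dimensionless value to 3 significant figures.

With h = a·x + b·y + c and W1 as origin, the differences give:
  (-55)·a + 20·b = +0.16
  70·a + 35·b = -0.23
Eliminate b (×35 and ×20, subtract): -3325·a = 10.200 → a = ∂h/∂x = -0.003068
Back-substitute: b = ∂h/∂y = -0.0004361.
|∇h| = √(-0.003068² + -0.0004361²) = 0.003099

0.00310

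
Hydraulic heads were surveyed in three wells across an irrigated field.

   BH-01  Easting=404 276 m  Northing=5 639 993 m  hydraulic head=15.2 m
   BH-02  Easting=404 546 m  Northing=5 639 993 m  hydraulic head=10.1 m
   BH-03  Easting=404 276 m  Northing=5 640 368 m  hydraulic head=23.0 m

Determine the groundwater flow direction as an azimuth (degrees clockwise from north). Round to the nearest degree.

∂h/∂x = (10.1 − 15.2) / (404546 − 404276) = -0.01889
∂h/∂y = (23.0 − 15.2) / (5640368 − 5639993) = +0.02080
Flow direction (−∇h) has components (+0.01889 E, -0.02080 N).
Azimuth = atan2(E, N) = atan2(+0.01889, -0.02080) = 137.8° ≈ 138°.

138°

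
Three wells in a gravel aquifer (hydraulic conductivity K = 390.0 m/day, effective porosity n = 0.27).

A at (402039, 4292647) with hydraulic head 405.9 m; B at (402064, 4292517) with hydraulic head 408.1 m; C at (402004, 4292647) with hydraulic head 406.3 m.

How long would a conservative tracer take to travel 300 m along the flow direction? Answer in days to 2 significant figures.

9.3 days

Differences from A: to B (Δx, Δy, Δh) = (25, -130, +2.2); to C = (-35, 0, +0.4).
Determinant of the coordinate differences = 25·0 − (-35)·(-130) = -4550.
∂h/∂x = [(+2.2)·0 − (+0.4)·(-130)] / -4550 = -0.01143
∂h/∂y = [25·(+0.4) − (-35)·(+2.2)] / -4550 = -0.01912
|∇h| = √(-0.01143² + -0.01912²) = 0.02228
Seepage velocity v = K·i/n = 390.0 × 0.02228 / 0.27 = 32.18 m/day.
t = 300 / 32.18 = 9.323 days.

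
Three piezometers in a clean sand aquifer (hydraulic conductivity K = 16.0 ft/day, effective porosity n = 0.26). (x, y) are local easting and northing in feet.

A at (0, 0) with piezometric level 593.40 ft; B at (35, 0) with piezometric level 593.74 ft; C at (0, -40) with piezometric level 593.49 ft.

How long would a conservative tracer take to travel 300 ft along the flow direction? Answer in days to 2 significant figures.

∂h/∂x = (593.74 − 593.40) / (35 − 0) = +0.009714
∂h/∂y = (593.49 − 593.40) / (-40 − 0) = -0.002250
|∇h| = √(0.009714² + -0.002250²) = 0.009971
Seepage velocity v = K·i/n = 16.0 × 0.009971 / 0.26 = 0.6136 ft/day.
t = 300 / 0.6136 = 488.9 days.

490 days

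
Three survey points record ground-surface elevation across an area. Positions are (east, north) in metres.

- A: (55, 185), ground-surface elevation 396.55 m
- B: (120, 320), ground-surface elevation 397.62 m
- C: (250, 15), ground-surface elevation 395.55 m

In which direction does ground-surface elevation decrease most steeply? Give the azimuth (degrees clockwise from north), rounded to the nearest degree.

190°

Taking A as reference: B−A = (65, 135, +1.07); C−A = (195, -170, -1.00).
Solve a·Δx + b·Δy = Δz: det = 65·(-170) − 195·135 = -37375.
∂z/∂x = [(+1.07)·(-170) − (-1.00)·135] / -37375 = +0.001255
∂z/∂y = [65·(-1.00) − 195·(+1.07)] / -37375 = +0.007322
Steepest decrease is along −∇f: components (-0.001255 E, -0.007322 N).
Azimuth = atan2(-0.001255, -0.007322) = 189.7° ≈ 190°.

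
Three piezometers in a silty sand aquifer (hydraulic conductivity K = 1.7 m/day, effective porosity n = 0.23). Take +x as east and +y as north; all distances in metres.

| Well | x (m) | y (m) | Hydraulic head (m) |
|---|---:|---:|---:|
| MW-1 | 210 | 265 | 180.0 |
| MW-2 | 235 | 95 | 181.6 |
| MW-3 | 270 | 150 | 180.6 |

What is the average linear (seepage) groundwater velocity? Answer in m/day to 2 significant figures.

With h = a·x + b·y + c and MW-1 as origin, the differences give:
  25·a + (-170)·b = +1.6
  60·a + (-115)·b = +0.6
Eliminate b (×(-115) and ×(-170), subtract): 7325·a = -82.00 → a = ∂h/∂x = -0.01119
Back-substitute: b = ∂h/∂y = -0.01106.
|∇h| = √(-0.01119² + -0.01106²) = 0.01573
Seepage velocity v = K·i/n = 1.7 × 0.01573 / 0.23 = 0.1163 m/day.

0.12 m/day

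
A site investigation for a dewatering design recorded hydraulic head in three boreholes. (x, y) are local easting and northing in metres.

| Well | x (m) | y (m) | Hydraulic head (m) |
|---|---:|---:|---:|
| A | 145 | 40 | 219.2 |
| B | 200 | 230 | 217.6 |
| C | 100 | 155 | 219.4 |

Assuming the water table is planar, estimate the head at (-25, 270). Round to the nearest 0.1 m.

220.8 m

Differences from A: to B (Δx, Δy, Δh) = (55, 190, -1.6); to C = (-45, 115, +0.2).
Determinant of the coordinate differences = 55·115 − (-45)·190 = 14875.
∂h/∂x = [(-1.6)·115 − (+0.2)·190] / 14875 = -0.01492
∂h/∂y = [55·(+0.2) − (-45)·(-1.6)] / 14875 = -0.004101
h(-25, 270) = 219.2 + (-0.01492)·(-170) + (-0.004101)·(230) = 219.2 +2.537 -0.943 = 220.794 m.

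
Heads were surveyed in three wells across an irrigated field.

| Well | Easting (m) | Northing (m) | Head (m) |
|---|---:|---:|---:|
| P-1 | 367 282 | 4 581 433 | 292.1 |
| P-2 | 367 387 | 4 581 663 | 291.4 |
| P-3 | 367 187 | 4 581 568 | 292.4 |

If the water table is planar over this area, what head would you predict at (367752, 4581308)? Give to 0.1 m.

Taking P-1 as reference: P-2−P-1 = (105, 230, -0.7); P-3−P-1 = (-95, 135, +0.3).
Determinant of the coordinate differences = 105·135 − (-95)·230 = 36025.
∂h/∂x = [(-0.7)·135 − (+0.3)·230] / 36025 = -0.004539
∂h/∂y = [105·(+0.3) − (-95)·(-0.7)] / 36025 = -0.0009715
h(367752, 4581308) = 292.1 + (-0.004539)·(470) + (-0.0009715)·(-125) = 292.1 -2.133 +0.121 = 290.088 m.

290.1 m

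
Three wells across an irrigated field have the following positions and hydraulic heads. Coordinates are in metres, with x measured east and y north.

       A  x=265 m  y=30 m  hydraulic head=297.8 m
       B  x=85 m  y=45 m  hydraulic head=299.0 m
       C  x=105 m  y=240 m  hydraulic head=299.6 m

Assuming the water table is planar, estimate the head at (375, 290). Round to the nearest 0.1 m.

298.1 m

With h = a·x + b·y + c and A as origin, the differences give:
  (-180)·a + 15·b = +1.2
  (-160)·a + 210·b = +1.8
Eliminate b (×210 and ×15, subtract): -35400·a = 225.00 → a = ∂h/∂x = -0.006356
Back-substitute: b = ∂h/∂y = +0.003729.
h(375, 290) = 297.8 + (-0.006356)·(110) + (+0.003729)·(260) = 297.8 -0.699 +0.969 = 298.070 m.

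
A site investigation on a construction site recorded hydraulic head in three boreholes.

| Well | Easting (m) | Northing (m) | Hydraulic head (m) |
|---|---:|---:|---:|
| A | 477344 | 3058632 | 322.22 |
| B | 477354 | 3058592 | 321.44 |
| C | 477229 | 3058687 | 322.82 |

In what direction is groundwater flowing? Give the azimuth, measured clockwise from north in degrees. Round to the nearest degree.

193°

Differences from A: to B (Δx, Δy, Δh) = (10, -40, -0.78); to C = (-115, 55, +0.60).
Solve a·Δx + b·Δy = Δh: det = 10·55 − (-115)·(-40) = -4050.
∂h/∂x = [(-0.78)·55 − (+0.60)·(-40)] / -4050 = +0.004667
∂h/∂y = [10·(+0.60) − (-115)·(-0.78)] / -4050 = +0.02067
Flow direction (−∇h) has components (-0.004667 E, -0.02067 N).
Azimuth = atan2(E, N) = atan2(-0.004667, -0.02067) = 192.7° ≈ 193°.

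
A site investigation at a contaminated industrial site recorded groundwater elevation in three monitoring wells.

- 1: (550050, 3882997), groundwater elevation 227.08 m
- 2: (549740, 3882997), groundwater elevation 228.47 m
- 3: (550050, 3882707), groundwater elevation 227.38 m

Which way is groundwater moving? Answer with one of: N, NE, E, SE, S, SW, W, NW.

∂h/∂x = (228.47 − 227.08) / (549740 − 550050) = -0.004484
∂h/∂y = (227.38 − 227.08) / (3882707 − 3882997) = -0.001034
Flow = −∇h = (+0.004484 east, +0.001034 north), which points east.

E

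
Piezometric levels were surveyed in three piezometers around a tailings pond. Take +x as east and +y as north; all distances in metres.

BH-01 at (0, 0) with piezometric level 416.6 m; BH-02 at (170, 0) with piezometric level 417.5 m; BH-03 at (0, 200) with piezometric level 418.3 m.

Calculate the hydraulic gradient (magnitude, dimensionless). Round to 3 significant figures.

∂h/∂x = (417.5 − 416.6) / (170 − 0) = +0.005294
∂h/∂y = (418.3 − 416.6) / (200 − 0) = +0.008500
|∇h| = √(0.005294² + 0.008500²) = 0.01001

0.0100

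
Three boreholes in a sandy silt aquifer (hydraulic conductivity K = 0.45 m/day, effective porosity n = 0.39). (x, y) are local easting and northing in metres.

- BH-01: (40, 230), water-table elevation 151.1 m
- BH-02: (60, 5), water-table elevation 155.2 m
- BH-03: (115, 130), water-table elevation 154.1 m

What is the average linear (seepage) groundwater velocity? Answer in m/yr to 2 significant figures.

10 m/yr

Taking BH-01 as reference: BH-02−BH-01 = (20, -225, +4.1); BH-03−BH-01 = (75, -100, +3.0).
Determinant of the coordinate differences = 20·(-100) − 75·(-225) = 14875.
∂h/∂x = [(+4.1)·(-100) − (+3.0)·(-225)] / 14875 = +0.01782
∂h/∂y = [20·(+3.0) − 75·(+4.1)] / 14875 = -0.01664
|∇h| = √(0.01782² + -0.01664²) = 0.02438
Seepage velocity v = K·i/n = 0.45 × 0.02438 / 0.39 = 0.02813 m/day = 10.27 m/yr.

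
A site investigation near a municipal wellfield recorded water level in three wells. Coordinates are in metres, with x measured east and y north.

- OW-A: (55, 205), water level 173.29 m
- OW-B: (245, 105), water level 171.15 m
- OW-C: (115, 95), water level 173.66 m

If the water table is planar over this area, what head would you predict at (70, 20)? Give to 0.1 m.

175.5 m

Taking OW-A as reference: OW-B−OW-A = (190, -100, -2.14); OW-C−OW-A = (60, -110, +0.37).
Determinant of the coordinate differences = 190·(-110) − 60·(-100) = -14900.
∂h/∂x = [(-2.14)·(-110) − (+0.37)·(-100)] / -14900 = -0.01828
∂h/∂y = [190·(+0.37) − 60·(-2.14)] / -14900 = -0.01334
h(70, 20) = 173.29 + (-0.01828)·(15) + (-0.01334)·(-185) = 173.29 -0.274 +2.467 = 175.483 m.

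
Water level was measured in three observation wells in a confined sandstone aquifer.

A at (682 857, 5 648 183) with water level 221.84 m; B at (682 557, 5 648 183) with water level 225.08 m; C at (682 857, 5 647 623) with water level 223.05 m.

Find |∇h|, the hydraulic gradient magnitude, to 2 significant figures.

∂h/∂x = (225.08 − 221.84) / (682557 − 682857) = -0.01080
∂h/∂y = (223.05 − 221.84) / (5647623 − 5648183) = -0.002161
|∇h| = √(-0.01080² + -0.002161²) = 0.01101

0.011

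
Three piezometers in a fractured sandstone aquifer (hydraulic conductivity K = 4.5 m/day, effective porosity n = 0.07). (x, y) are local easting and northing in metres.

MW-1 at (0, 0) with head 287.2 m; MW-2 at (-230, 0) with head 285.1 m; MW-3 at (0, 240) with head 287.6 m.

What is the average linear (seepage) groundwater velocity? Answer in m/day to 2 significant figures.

∂h/∂x = (285.1 − 287.2) / (-230 − 0) = +0.009130
∂h/∂y = (287.6 − 287.2) / (240 − 0) = +0.001667
|∇h| = √(0.009130² + 0.001667²) = 0.009281
Seepage velocity v = K·i/n = 4.5 × 0.009281 / 0.07 = 0.5966 m/day.

0.60 m/day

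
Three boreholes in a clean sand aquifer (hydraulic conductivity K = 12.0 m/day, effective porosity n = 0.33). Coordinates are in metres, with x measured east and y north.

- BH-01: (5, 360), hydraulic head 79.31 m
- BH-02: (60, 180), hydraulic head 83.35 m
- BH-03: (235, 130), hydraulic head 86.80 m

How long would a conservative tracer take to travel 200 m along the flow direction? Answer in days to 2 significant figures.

Taking BH-01 as reference: BH-02−BH-01 = (55, -180, +4.04); BH-03−BH-01 = (230, -230, +7.49).
Solve a·Δx + b·Δy = Δh: det = 55·(-230) − 230·(-180) = 28750.
∂h/∂x = [(+4.04)·(-230) − (+7.49)·(-180)] / 28750 = +0.01457
∂h/∂y = [55·(+7.49) − 230·(+4.04)] / 28750 = -0.01799
|∇h| = √(0.01457² + -0.01799²) = 0.02315
Seepage velocity v = K·i/n = 12.0 × 0.02315 / 0.33 = 0.8418 m/day.
t = 200 / 0.8418 = 237.6 days.

240 days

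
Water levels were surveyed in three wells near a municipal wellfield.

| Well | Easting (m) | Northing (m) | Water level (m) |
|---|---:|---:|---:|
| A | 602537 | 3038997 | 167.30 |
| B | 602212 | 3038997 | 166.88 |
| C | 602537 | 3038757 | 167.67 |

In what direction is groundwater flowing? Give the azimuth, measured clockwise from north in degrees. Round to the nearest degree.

320°

∂h/∂x = (166.88 − 167.30) / (602212 − 602537) = +0.001292
∂h/∂y = (167.67 − 167.30) / (3038757 − 3038997) = -0.001542
Flow direction (−∇h) has components (-0.001292 E, +0.001542 N).
Azimuth = atan2(E, N) = atan2(-0.001292, +0.001542) = 320.0° ≈ 320°.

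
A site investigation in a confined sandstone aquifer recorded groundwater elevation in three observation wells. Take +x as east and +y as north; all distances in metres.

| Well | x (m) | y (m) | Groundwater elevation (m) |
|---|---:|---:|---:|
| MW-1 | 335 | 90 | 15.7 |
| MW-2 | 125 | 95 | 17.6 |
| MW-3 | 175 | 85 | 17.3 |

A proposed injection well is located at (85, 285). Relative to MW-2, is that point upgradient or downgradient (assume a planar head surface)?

Three-point gradient (reference MW-1): Δ to MW-2 = (-210, 5, +1.9), Δ to MW-3 = (-160, -5, +1.6).
∂h/∂x = -0.009459, ∂h/∂y = -0.01730 (det = 1850).
Head at (85, 285) = 15.7 + (-0.009459)·(-250) + (-0.01730)·(195) = 14.69 m.
That is lower than the 17.6 m at MW-2, so the point is downgradient.

downgradient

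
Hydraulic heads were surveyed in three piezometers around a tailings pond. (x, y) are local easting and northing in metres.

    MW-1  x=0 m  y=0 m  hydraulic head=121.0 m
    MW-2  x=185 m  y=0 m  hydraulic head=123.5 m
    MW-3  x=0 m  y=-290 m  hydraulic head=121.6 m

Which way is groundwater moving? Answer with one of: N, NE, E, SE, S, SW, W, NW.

W

∂h/∂x = (123.5 − 121.0) / (185 − 0) = +0.01351
∂h/∂y = (121.6 − 121.0) / (-290 − 0) = -0.002069
Flow = −∇h = (-0.01351 east, +0.002069 north), which points west.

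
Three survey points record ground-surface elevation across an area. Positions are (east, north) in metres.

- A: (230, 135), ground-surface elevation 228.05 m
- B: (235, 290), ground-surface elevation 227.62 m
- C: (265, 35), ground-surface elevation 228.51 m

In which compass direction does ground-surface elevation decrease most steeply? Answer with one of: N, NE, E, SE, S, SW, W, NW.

NW

Taking A as reference: B−A = (5, 155, -0.43); C−A = (35, -100, +0.46).
Determinant of the coordinate differences = 5·(-100) − 35·155 = -5925.
∂z/∂x = [(-0.43)·(-100) − (+0.46)·155] / -5925 = +0.004776
∂z/∂y = [5·(+0.46) − 35·(-0.43)] / -5925 = -0.002928
Steepest decrease is along −∇f = (-0.004776 E, +0.002928 N) → northwest.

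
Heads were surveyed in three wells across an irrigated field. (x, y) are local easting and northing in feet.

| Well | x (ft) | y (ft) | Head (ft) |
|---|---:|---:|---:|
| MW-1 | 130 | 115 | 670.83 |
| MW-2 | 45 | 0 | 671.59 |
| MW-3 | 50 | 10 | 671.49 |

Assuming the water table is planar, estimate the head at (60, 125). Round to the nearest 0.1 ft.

669.7 ft

Taking MW-1 as reference: MW-2−MW-1 = (-85, -115, +0.76); MW-3−MW-1 = (-80, -105, +0.66).
Solve a·Δx + b·Δy = Δh: det = (-85)·(-105) − (-80)·(-115) = -275.
∂h/∂x = [(+0.76)·(-105) − (+0.66)·(-115)] / -275 = +0.01418
∂h/∂y = [(-85)·(+0.66) − (-80)·(+0.76)] / -275 = -0.01709
h(60, 125) = 670.83 + (+0.01418)·(-70) + (-0.01709)·(10) = 670.83 -0.993 -0.171 = 669.666 ft.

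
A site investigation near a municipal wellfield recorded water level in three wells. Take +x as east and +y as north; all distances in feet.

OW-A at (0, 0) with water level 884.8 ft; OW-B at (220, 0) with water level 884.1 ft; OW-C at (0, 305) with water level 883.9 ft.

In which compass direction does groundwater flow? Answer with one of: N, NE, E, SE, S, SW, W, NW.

∂h/∂x = (884.1 − 884.8) / (220 − 0) = -0.003182
∂h/∂y = (883.9 − 884.8) / (305 − 0) = -0.002951
Flow = −∇h = (+0.003182 east, +0.002951 north), which points northeast.

NE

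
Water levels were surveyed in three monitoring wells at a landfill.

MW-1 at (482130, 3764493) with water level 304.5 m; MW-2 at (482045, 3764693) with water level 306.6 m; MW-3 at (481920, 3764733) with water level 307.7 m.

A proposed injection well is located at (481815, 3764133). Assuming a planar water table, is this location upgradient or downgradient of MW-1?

downgradient

With h = a·x + b·y + c and MW-1 as origin, the differences give:
  (-85)·a + 200·b = +2.1
  (-210)·a + 240·b = +3.2
Eliminate b (×240 and ×200, subtract): 21600·a = -136.00 → a = ∂h/∂x = -0.006296
Back-substitute: b = ∂h/∂y = +0.007824.
Head at (481815, 3764133) = 304.5 + (-0.006296)·(-315) + (+0.007824)·(-360) = 303.67 m.
That is lower than the 304.5 m at MW-1, so the point is downgradient.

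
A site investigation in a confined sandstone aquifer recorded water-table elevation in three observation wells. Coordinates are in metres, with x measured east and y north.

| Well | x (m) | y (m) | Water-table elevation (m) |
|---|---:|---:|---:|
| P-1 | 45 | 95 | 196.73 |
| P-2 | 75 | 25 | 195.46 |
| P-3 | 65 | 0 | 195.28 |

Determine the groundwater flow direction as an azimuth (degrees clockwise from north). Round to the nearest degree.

Three-point gradient (reference P-1): Δ to P-2 = (30, -70, -1.27), Δ to P-3 = (20, -95, -1.45).
∂h/∂x = -0.01321, ∂h/∂y = +0.01248 (det = -1450).
Flow direction (−∇h) has components (+0.01321 E, -0.01248 N).
Azimuth = atan2(E, N) = atan2(+0.01321, -0.01248) = 133.4° ≈ 133°.

133°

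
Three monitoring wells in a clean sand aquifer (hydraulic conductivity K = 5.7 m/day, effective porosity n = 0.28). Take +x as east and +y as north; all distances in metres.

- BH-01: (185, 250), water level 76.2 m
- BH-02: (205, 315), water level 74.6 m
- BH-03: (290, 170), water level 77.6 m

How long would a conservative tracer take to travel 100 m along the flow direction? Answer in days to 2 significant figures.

With h = a·x + b·y + c and BH-01 as origin, the differences give:
  20·a + 65·b = -1.6
  105·a + (-80)·b = +1.4
Eliminate b (×(-80) and ×65, subtract): -8425·a = 37.00 → a = ∂h/∂x = -0.004392
Back-substitute: b = ∂h/∂y = -0.02326.
|∇h| = √(-0.004392² + -0.02326²) = 0.02367
Seepage velocity v = K·i/n = 5.7 × 0.02367 / 0.28 = 0.4819 m/day.
t = 100 / 0.4819 = 207.5 days.

210 days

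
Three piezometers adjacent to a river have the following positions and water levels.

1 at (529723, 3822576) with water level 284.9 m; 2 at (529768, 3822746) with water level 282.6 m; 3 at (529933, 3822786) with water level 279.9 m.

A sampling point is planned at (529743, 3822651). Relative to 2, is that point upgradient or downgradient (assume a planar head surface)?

upgradient

Three-point gradient (reference 1): Δ to 2 = (45, 170, -2.3), Δ to 3 = (210, 210, -5.0).
∂h/∂x = -0.01398, ∂h/∂y = -0.009829 (det = -26250).
Head at (529743, 3822651) = 284.9 + (-0.01398)·(20) + (-0.009829)·(75) = 283.88 m.
That is higher than the 282.6 m at 2, so the point is upgradient.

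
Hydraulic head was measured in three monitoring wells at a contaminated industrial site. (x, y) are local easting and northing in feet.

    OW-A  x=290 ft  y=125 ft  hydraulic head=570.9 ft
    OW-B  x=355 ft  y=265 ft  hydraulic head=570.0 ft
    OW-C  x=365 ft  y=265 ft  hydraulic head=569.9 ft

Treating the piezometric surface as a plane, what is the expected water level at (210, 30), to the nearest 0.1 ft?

571.9 ft

Taking OW-A as reference: OW-B−OW-A = (65, 140, -0.9); OW-C−OW-A = (75, 140, -1.0).
Solve a·Δx + b·Δy = Δh: det = 65·140 − 75·140 = -1400.
∂h/∂x = [(-0.9)·140 − (-1.0)·140] / -1400 = -0.01000
∂h/∂y = [65·(-1.0) − 75·(-0.9)] / -1400 = -0.001786
h(210, 30) = 570.9 + (-0.01000)·(-80) + (-0.001786)·(-95) = 570.9 +0.800 +0.170 = 571.870 ft.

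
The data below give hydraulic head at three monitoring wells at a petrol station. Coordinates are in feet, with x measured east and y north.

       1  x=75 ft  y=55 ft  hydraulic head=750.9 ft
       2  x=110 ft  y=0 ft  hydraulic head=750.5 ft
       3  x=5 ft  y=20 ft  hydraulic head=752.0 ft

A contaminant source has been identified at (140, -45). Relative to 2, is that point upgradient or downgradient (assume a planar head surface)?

downgradient

Differences from 1: to 2 (Δx, Δy, Δh) = (35, -55, -0.4); to 3 = (-70, -35, +1.1).
Determinant of the coordinate differences = 35·(-35) − (-70)·(-55) = -5075.
∂h/∂x = [(-0.4)·(-35) − (+1.1)·(-55)] / -5075 = -0.01468
∂h/∂y = [35·(+1.1) − (-70)·(-0.4)] / -5075 = -0.002069
Head at (140, -45) = 750.9 + (-0.01468)·(65) + (-0.002069)·(-100) = 750.15 ft.
That is lower than the 750.5 ft at 2, so the point is downgradient.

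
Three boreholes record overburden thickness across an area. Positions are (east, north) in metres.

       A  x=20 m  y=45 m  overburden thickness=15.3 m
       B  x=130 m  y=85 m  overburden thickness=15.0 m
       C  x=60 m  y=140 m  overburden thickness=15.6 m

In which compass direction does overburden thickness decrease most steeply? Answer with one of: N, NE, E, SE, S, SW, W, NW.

With d = a·x + b·y + c and A as origin, the differences give:
  110·a + 40·b = -0.3
  40·a + 95·b = +0.3
Eliminate b (×95 and ×40, subtract): 8850·a = -40.50 → a = ∂d/∂x = -0.004576
Back-substitute: b = ∂d/∂y = +0.005085.
Steepest decrease is along −∇f = (+0.004576 E, -0.005085 N) → southeast.

SE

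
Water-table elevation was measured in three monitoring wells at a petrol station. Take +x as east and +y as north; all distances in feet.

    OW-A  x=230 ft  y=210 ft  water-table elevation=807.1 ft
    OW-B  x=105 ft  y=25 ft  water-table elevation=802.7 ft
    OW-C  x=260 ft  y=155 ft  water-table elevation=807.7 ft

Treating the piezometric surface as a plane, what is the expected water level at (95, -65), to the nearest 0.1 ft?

802.0 ft

Taking OW-A as reference: OW-B−OW-A = (-125, -185, -4.4); OW-C−OW-A = (30, -55, +0.6).
Solve a·Δx + b·Δy = Δh: det = (-125)·(-55) − 30·(-185) = 12425.
∂h/∂x = [(-4.4)·(-55) − (+0.6)·(-185)] / 12425 = +0.02841
∂h/∂y = [(-125)·(+0.6) − 30·(-4.4)] / 12425 = +0.004588
h(95, -65) = 807.1 + (+0.02841)·(-135) + (+0.004588)·(-275) = 807.1 -3.835 -1.262 = 802.003 ft.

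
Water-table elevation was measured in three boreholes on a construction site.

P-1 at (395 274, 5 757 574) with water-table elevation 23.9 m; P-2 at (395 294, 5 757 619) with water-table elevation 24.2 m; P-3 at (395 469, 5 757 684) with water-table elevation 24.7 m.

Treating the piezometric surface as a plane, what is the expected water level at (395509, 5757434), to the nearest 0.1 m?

23.1 m

Taking P-1 as reference: P-2−P-1 = (20, 45, +0.3); P-3−P-1 = (195, 110, +0.8).
Determinant of the coordinate differences = 20·110 − 195·45 = -6575.
∂h/∂x = [(+0.3)·110 − (+0.8)·45] / -6575 = +0.0004563
∂h/∂y = [20·(+0.8) − 195·(+0.3)] / -6575 = +0.006464
h(395509, 5757434) = 23.9 + (+0.0004563)·(235) + (+0.006464)·(-140) = 23.9 +0.107 -0.905 = 23.102 m.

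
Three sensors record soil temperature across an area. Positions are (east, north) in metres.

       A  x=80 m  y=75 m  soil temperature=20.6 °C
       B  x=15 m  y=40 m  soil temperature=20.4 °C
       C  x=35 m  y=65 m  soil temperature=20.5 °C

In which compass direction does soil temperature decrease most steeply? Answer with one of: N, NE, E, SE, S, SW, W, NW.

Three-point gradient (reference A): Δ to B = (-65, -35, -0.2), Δ to C = (-45, -10, -0.1).
∂T/∂x = +0.001622, ∂T/∂y = +0.002703 (det = -925).
Steepest decrease is along −∇f = (-0.001622 E, -0.002703 N) → southwest.

SW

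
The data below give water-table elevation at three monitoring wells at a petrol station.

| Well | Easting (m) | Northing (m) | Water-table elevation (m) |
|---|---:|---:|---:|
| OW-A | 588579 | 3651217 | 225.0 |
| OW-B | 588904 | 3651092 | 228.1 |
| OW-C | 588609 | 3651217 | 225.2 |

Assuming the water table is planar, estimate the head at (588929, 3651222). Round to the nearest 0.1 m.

Differences from OW-A: to OW-B (Δx, Δy, Δh) = (325, -125, +3.1); to OW-C = (30, 0, +0.2).
Determinant of the coordinate differences = 325·0 − 30·(-125) = 3750.
∂h/∂x = [(+3.1)·0 − (+0.2)·(-125)] / 3750 = +0.006667
∂h/∂y = [325·(+0.2) − 30·(+3.1)] / 3750 = -0.007467
h(588929, 3651222) = 225.0 + (+0.006667)·(350) + (-0.007467)·(5) = 225.0 +2.333 -0.037 = 227.296 m.

227.3 m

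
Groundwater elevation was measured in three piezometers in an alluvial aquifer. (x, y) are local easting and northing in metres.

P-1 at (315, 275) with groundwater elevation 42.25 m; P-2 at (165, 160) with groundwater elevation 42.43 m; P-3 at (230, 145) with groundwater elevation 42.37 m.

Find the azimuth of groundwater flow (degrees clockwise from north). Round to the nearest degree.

074°

Taking P-1 as reference: P-2−P-1 = (-150, -115, +0.18); P-3−P-1 = (-85, -130, +0.12).
Determinant of the coordinate differences = (-150)·(-130) − (-85)·(-115) = 9725.
∂h/∂x = [(+0.18)·(-130) − (+0.12)·(-115)] / 9725 = -0.0009871
∂h/∂y = [(-150)·(+0.12) − (-85)·(+0.18)] / 9725 = -0.0002776
Flow direction (−∇h) has components (+0.0009871 E, +0.0002776 N).
Azimuth = atan2(E, N) = atan2(+0.0009871, +0.0002776) = 74.3° ≈ 074°.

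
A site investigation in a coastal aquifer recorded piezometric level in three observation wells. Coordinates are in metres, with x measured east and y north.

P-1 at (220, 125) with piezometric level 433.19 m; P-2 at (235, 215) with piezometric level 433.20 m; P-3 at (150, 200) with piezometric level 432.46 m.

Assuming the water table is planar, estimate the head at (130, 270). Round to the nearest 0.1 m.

432.2 m

With h = a·x + b·y + c and P-1 as origin, the differences give:
  15·a + 90·b = +0.01
  (-70)·a + 75·b = -0.73
Eliminate b (×75 and ×90, subtract): 7425·a = 66.450 → a = ∂h/∂x = +0.008949
Back-substitute: b = ∂h/∂y = -0.001380.
h(130, 270) = 433.19 + (+0.008949)·(-90) + (-0.001380)·(145) = 433.19 -0.805 -0.200 = 432.184 m.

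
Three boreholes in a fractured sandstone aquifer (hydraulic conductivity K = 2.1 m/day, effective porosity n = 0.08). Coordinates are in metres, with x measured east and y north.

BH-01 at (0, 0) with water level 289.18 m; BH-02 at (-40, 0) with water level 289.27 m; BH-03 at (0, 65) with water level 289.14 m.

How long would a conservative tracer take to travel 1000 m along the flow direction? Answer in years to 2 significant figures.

45 years

∂h/∂x = (289.27 − 289.18) / (-40 − 0) = -0.002250
∂h/∂y = (289.14 − 289.18) / (65 − 0) = -0.0006154
|∇h| = √(-0.002250² + -0.0006154²) = 0.002333
Seepage velocity v = K·i/n = 2.1 × 0.002333 / 0.08 = 0.06124 m/day.
t = 1000 / 0.06124 = 1.633e+04 days = 44.7 years.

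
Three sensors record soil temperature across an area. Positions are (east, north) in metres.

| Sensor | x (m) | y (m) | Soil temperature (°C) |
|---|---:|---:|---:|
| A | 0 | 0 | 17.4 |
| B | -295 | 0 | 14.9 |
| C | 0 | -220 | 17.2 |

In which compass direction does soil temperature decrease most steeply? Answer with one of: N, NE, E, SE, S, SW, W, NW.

∂T/∂x = (14.9 − 17.4) / (-295 − 0) = +0.008475
∂T/∂y = (17.2 − 17.4) / (-220 − 0) = +0.0009091
Steepest decrease is along −∇f = (-0.008475 E, -0.0009091 N) → west.

W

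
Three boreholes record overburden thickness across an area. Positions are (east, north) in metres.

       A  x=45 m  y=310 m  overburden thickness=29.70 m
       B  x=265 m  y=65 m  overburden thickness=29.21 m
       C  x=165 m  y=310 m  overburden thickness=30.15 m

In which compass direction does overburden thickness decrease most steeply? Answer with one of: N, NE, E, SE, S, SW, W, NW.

With d = a·x + b·y + c and A as origin, the differences give:
  220·a + (-245)·b = -0.49
  120·a + 0·b = +0.45
Eliminate b (×0 and ×(-245), subtract): 29400·a = 110.250 → a = ∂d/∂x = +0.003750
Back-substitute: b = ∂d/∂y = +0.005367.
Steepest decrease is along −∇f = (-0.003750 E, -0.005367 N) → southwest.

SW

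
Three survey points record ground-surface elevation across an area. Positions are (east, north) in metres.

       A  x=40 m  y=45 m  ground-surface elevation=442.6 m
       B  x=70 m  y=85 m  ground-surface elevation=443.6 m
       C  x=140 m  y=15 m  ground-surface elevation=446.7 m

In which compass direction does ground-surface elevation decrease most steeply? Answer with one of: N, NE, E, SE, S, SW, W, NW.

W

Three-point gradient (reference A): Δ to B = (30, 40, +1.0), Δ to C = (100, -30, +4.1).
∂z/∂x = +0.03959, ∂z/∂y = -0.004694 (det = -4900).
Steepest decrease is along −∇f = (-0.03959 E, +0.004694 N) → west.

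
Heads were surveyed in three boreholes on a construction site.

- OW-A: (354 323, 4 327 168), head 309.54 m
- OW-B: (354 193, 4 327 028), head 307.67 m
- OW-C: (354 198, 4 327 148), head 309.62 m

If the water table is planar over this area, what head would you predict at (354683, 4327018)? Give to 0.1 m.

305.9 m

Three-point gradient (reference OW-A): Δ to OW-B = (-130, -140, -1.87), Δ to OW-C = (-125, -20, +0.08).
∂h/∂x = -0.003262, ∂h/∂y = +0.01639 (det = -14900).
h(354683, 4327018) = 309.54 + (-0.003262)·(360) + (+0.01639)·(-150) = 309.54 -1.174 -2.458 = 305.908 m.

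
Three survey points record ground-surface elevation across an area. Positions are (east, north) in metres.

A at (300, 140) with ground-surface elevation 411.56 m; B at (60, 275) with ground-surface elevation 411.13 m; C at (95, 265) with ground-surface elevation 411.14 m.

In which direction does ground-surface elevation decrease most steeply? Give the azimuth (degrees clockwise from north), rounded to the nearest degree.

013°

Differences from A: to B (Δx, Δy, Δh) = (-240, 135, -0.43); to C = (-205, 125, -0.42).
Determinant of the coordinate differences = (-240)·125 − (-205)·135 = -2325.
∂z/∂x = [(-0.43)·125 − (-0.42)·135] / -2325 = -0.001269
∂z/∂y = [(-240)·(-0.42) − (-205)·(-0.43)] / -2325 = -0.005441
Steepest decrease is along −∇f: components (+0.001269 E, +0.005441 N).
Azimuth = atan2(+0.001269, +0.005441) = 13.1° ≈ 013°.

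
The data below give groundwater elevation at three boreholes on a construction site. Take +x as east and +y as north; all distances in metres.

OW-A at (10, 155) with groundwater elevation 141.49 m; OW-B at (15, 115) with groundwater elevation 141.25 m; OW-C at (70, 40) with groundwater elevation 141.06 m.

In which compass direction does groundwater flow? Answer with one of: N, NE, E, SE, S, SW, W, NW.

SW

Differences from OW-A: to OW-B (Δx, Δy, Δh) = (5, -40, -0.24); to OW-C = (60, -115, -0.43).
Solve a·Δx + b·Δy = Δh: det = 5·(-115) − 60·(-40) = 1825.
∂h/∂x = [(-0.24)·(-115) − (-0.43)·(-40)] / 1825 = +0.005699
∂h/∂y = [5·(-0.43) − 60·(-0.24)] / 1825 = +0.006712
Flow = −∇h = (-0.005699 east, -0.006712 north), which points southwest.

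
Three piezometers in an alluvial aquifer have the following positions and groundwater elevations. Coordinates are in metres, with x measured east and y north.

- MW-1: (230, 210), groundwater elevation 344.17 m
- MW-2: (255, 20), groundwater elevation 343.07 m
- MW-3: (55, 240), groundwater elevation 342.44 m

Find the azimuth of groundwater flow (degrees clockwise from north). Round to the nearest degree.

237°

Differences from MW-1: to MW-2 (Δx, Δy, Δh) = (25, -190, -1.10); to MW-3 = (-175, 30, -1.73).
Determinant of the coordinate differences = 25·30 − (-175)·(-190) = -32500.
∂h/∂x = [(-1.10)·30 − (-1.73)·(-190)] / -32500 = +0.01113
∂h/∂y = [25·(-1.73) − (-175)·(-1.10)] / -32500 = +0.007254
Flow direction (−∇h) has components (-0.01113 E, -0.007254 N).
Azimuth = atan2(E, N) = atan2(-0.01113, -0.007254) = 236.9° ≈ 237°.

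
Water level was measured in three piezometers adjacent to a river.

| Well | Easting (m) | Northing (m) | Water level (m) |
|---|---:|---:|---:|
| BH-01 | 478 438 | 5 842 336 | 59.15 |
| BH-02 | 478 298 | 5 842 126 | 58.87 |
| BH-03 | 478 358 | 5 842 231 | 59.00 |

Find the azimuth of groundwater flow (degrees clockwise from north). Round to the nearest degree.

236°

Differences from BH-01: to BH-02 (Δx, Δy, Δh) = (-140, -210, -0.28); to BH-03 = (-80, -105, -0.15).
Determinant of the coordinate differences = (-140)·(-105) − (-80)·(-210) = -2100.
∂h/∂x = [(-0.28)·(-105) − (-0.15)·(-210)] / -2100 = +0.0010000
∂h/∂y = [(-140)·(-0.15) − (-80)·(-0.28)] / -2100 = +0.0006667
Flow direction (−∇h) has components (-0.0010000 E, -0.0006667 N).
Azimuth = atan2(E, N) = atan2(-0.0010000, -0.0006667) = 236.3° ≈ 236°.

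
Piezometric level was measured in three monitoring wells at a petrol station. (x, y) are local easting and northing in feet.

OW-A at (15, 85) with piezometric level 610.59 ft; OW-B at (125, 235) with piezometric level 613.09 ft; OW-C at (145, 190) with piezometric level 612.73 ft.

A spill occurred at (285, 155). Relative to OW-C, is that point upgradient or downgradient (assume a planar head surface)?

With h = a·x + b·y + c and OW-A as origin, the differences give:
  110·a + 150·b = +2.50
  130·a + 105·b = +2.14
Eliminate b (×105 and ×150, subtract): -7950·a = -58.500 → a = ∂h/∂x = +0.007358
Back-substitute: b = ∂h/∂y = +0.01127.
Head at (285, 155) = 610.59 + (+0.007358)·(270) + (+0.01127)·(70) = 613.37 ft.
That is higher than the 612.73 ft at OW-C, so the point is upgradient.

upgradient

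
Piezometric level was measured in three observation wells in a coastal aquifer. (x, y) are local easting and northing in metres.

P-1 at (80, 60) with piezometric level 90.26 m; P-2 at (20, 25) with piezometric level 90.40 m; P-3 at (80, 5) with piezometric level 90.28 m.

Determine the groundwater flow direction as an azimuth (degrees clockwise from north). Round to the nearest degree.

080°

Three-point gradient (reference P-1): Δ to P-2 = (-60, -35, +0.14), Δ to P-3 = (0, -55, +0.02).
∂h/∂x = -0.002121, ∂h/∂y = -0.0003636 (det = 3300).
Flow direction (−∇h) has components (+0.002121 E, +0.0003636 N).
Azimuth = atan2(E, N) = atan2(+0.002121, +0.0003636) = 80.3° ≈ 080°.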